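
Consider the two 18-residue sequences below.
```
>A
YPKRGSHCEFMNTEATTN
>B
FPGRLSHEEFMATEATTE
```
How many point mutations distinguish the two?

Comparing position by position, 6 residues differ: 1 (Y/F), 3 (K/G), 5 (G/L), 8 (C/E), 12 (N/A), 18 (N/E).

6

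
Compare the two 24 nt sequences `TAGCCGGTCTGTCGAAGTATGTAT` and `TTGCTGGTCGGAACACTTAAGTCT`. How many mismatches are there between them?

The sequences differ at positions 2, 5, 10, 12, 13, 14, 16, 17, 20, 23 (1-based) — 10 in total.

10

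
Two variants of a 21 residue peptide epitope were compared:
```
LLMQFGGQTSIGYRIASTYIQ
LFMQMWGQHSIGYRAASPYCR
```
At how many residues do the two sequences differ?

8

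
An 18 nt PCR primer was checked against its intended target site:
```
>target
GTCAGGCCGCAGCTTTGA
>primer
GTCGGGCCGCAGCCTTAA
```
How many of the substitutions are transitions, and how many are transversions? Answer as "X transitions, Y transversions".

Mismatches (1-based):
base 4: A→G (purine→purine, transition)
base 14: T→C (pyrimidine→pyrimidine, transition)
base 17: G→A (purine→purine, transition)

3 transitions, 0 transversions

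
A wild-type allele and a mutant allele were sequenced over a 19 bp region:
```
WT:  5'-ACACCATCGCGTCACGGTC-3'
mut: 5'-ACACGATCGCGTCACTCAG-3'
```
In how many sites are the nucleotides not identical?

5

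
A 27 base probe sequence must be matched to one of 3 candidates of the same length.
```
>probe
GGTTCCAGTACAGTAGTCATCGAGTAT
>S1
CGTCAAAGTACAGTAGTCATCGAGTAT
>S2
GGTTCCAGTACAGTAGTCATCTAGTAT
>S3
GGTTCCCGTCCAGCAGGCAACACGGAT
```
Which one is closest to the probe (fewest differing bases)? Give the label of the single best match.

S2

Hamming distances to probe — S1: 4; S2: 1; S3: 8.
Smallest is S2 with 1 mismatch.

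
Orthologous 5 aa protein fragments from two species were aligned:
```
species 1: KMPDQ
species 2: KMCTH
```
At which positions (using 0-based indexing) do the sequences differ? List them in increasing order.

Scanning 0-based: 2: P/C; 3: D/T; 4: Q/H.

2, 3, 4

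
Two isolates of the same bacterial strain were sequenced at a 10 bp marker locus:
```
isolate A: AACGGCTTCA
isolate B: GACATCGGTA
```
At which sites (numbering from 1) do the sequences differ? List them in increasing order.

1, 4, 5, 7, 8, 9

Differences at site 1 (A→G), site 4 (G→A), site 5 (G→T), site 7 (T→G), site 8 (T→G), site 9 (C→T).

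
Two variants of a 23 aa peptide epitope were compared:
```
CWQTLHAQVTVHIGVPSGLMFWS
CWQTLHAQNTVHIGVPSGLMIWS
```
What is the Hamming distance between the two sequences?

2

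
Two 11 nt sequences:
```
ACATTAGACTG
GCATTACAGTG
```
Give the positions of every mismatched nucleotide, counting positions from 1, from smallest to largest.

Differences at position 1 (A→G), position 7 (G→C), position 9 (C→G).

1, 7, 9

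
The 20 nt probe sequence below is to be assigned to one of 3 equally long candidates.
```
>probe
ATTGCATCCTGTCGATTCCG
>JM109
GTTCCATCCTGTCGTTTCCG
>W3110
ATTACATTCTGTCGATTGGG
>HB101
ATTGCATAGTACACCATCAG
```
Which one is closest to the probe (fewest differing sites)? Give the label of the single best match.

Hamming distances to probe — JM109: 3; W3110: 4; HB101: 9.
Smallest is JM109 with 3 mismatches.

JM109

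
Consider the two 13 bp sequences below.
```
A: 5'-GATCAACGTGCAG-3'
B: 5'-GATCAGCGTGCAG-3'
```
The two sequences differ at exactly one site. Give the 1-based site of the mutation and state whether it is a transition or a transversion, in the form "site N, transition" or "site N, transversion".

Site 6 changes A→G. A is a purine and G is a purine, so this is a transition.

site 6, transition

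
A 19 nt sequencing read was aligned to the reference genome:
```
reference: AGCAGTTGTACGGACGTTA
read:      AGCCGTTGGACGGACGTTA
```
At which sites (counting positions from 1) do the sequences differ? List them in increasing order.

4, 9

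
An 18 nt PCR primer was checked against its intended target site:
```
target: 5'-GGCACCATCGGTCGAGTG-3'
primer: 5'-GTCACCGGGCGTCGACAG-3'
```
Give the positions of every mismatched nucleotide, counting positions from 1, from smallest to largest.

Differences at position 2 (G→T), position 7 (A→G), position 8 (T→G), position 9 (C→G), position 10 (G→C), position 16 (G→C), position 17 (T→A).

2, 7, 8, 9, 10, 16, 17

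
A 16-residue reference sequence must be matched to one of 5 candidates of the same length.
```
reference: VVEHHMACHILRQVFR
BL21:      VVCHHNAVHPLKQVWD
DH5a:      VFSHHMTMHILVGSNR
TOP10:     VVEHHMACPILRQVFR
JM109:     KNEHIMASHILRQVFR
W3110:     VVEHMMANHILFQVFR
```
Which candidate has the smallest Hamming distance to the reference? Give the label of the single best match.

TOP10

Hamming distances to reference — BL21: 7; DH5a: 8; TOP10: 1; JM109: 4; W3110: 3.
Smallest is TOP10 with 1 mismatch.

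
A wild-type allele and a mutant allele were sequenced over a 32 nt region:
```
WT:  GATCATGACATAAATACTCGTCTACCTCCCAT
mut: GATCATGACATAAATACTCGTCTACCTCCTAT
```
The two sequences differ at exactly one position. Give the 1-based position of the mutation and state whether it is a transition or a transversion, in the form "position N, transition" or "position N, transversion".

Position 30 changes C→T. C is a pyrimidine and T is a pyrimidine, so this is a transition.

position 30, transition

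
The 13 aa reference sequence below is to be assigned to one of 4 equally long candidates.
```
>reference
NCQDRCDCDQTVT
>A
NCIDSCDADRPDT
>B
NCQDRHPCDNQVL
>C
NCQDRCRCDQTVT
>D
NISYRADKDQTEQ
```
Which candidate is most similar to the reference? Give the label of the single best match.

C

Hamming distances to reference — A: 6; B: 5; C: 1; D: 7.
Smallest is C with 1 mismatch.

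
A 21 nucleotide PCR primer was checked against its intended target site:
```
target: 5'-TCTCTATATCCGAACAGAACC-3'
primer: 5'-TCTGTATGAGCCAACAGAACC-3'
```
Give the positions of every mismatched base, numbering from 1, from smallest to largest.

4, 8, 9, 10, 12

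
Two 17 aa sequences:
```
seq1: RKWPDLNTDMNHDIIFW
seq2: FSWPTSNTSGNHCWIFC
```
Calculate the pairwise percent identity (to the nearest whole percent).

9 positions differ (1, 2, 5, 6, 9, 10, 13, 14, 17), so 8 of 17 match: 8/17 = 47.06%.

47%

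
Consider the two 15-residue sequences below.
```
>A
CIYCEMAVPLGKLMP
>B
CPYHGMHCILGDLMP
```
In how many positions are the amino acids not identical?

7

Mismatches (1-based): position 2: I→P; position 4: C→H; position 5: E→G; position 7: A→H; position 8: V→C; position 9: P→I; position 12: K→D.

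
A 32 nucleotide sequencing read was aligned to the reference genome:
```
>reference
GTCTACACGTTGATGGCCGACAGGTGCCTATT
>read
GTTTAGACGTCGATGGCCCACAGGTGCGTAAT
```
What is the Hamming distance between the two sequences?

6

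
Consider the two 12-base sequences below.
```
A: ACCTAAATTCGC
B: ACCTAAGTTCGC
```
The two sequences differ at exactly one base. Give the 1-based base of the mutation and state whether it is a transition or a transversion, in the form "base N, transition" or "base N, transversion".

The sequences differ only at base 7: A→G (purine→purine), a transition.

base 7, transition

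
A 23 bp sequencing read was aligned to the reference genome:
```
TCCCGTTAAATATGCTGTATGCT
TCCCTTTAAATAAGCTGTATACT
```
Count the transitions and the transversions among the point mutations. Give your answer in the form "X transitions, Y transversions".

Transitions (purine↔purine or pyrimidine↔pyrimidine): 21 G→A.
Transversions (purine↔pyrimidine): 5 G→T, 13 T→A.

1 transition, 2 transversions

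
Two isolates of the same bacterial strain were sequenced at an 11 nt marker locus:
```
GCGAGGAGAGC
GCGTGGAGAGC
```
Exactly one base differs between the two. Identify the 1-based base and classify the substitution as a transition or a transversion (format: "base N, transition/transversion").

The sequences differ only at base 4: A→T (purine→pyrimidine), a transversion.

base 4, transversion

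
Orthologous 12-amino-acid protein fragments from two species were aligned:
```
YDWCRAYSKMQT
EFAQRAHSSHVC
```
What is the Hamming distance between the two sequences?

The sequences differ at positions 1, 2, 3, 4, 7, 9, 10, 11, 12 (1-based) — 9 in total.

9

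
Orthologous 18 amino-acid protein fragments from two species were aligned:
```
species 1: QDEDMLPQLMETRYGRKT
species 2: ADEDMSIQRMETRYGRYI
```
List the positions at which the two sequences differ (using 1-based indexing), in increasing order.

Scanning 1-based: 1: Q/A; 6: L/S; 7: P/I; 9: L/R; 17: K/Y; 18: T/I.

1, 6, 7, 9, 17, 18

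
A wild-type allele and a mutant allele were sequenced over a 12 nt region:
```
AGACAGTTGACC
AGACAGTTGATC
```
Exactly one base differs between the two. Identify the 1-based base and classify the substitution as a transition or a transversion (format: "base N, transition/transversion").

The sequences differ only at base 11: C→T (pyrimidine→pyrimidine), a transition.

base 11, transition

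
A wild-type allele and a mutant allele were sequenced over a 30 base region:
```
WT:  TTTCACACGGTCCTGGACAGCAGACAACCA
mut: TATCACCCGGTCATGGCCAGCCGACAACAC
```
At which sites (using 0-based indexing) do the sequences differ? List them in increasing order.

Differences at site 1 (T→A), site 6 (A→C), site 12 (C→A), site 16 (A→C), site 21 (A→C), site 28 (C→A), site 29 (A→C).

1, 6, 12, 16, 21, 28, 29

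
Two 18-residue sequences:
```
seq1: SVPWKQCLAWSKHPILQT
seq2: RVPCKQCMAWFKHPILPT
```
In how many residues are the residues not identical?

Comparing position by position, 5 residues differ: 1 (S/R), 4 (W/C), 8 (L/M), 11 (S/F), 17 (Q/P).

5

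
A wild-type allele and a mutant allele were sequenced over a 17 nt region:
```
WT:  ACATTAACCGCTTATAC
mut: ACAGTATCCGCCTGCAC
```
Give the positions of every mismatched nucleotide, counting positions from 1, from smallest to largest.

Differences at position 4 (T→G), position 7 (A→T), position 12 (T→C), position 14 (A→G), position 15 (T→C).

4, 7, 12, 14, 15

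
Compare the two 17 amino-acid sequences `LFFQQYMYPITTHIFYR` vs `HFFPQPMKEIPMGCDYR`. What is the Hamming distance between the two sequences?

The sequences differ at residues 1, 4, 6, 8, 9, 11, 12, 13, 14, 15 (1-based) — 10 in total.

10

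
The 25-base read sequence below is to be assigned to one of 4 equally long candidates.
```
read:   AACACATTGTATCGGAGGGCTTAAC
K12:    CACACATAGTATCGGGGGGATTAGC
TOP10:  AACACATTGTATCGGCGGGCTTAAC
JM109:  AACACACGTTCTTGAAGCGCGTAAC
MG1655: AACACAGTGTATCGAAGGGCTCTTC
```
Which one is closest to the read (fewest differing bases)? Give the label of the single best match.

TOP10

K12 differs at 5 bases; TOP10 differs at 1 base; JM109 differs at 8 bases; MG1655 differs at 5 bases. The closest is TOP10.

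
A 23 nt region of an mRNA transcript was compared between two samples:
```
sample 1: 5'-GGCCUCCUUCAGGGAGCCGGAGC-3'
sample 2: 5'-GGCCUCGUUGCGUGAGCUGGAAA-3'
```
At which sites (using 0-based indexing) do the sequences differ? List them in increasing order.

Differences at site 6 (C→G), site 9 (C→G), site 10 (A→C), site 12 (G→U), site 17 (C→U), site 21 (G→A), site 22 (C→A).

6, 9, 10, 12, 17, 21, 22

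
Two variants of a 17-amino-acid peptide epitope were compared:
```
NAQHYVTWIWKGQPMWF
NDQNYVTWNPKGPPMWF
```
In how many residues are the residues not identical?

5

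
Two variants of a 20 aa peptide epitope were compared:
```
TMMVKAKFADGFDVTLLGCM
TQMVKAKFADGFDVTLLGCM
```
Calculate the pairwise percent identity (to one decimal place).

95.0%

1 position differs (2), so 19 of 20 match: 19/20 = 95%.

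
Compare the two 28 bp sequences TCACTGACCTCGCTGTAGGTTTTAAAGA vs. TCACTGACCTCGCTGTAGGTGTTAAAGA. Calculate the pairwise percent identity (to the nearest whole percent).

Mismatch at position 21 (1-based): 1 of 28.
Identical positions: 27/28 = 96.43% → 96%.

96%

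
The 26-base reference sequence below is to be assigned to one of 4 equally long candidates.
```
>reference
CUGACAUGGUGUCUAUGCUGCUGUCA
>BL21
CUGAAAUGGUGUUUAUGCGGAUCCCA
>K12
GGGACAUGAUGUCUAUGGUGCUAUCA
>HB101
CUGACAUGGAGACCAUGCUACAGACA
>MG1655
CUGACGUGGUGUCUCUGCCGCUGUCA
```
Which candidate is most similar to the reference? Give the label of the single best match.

MG1655

BL21 differs at 6 sites; K12 differs at 5 sites; HB101 differs at 6 sites; MG1655 differs at 3 sites. The closest is MG1655.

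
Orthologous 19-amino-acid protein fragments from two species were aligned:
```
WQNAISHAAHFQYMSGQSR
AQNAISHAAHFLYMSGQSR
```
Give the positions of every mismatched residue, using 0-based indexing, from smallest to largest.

0, 11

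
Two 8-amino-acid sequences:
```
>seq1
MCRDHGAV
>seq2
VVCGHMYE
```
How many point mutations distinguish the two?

Mismatches (1-based): residue 1: M→V; residue 2: C→V; residue 3: R→C; residue 4: D→G; residue 6: G→M; residue 7: A→Y; residue 8: V→E.

7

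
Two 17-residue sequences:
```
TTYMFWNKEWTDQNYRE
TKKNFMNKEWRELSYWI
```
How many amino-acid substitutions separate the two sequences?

The sequences differ at positions 2, 3, 4, 6, 11, 12, 13, 14, 16, 17 (1-based) — 10 in total.

10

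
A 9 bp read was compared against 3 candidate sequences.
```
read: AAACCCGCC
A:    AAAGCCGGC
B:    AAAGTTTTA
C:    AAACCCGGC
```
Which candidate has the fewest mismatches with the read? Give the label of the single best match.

C

A differs at 2 sites; B differs at 6 sites; C differs at 1 site. The closest is C.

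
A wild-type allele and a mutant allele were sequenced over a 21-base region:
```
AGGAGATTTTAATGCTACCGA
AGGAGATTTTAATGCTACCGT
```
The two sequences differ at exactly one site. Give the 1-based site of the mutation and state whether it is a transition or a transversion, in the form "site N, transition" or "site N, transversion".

site 21, transversion

The sequences differ only at site 21: A→T (purine→pyrimidine), a transversion.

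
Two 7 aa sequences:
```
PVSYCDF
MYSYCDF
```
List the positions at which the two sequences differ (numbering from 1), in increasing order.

1, 2

Scanning 1-based: 1: P/M; 2: V/Y.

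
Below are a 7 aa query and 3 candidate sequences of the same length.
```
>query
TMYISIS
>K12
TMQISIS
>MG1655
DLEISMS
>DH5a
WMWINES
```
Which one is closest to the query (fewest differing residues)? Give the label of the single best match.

K12

Hamming distances to query — K12: 1; MG1655: 4; DH5a: 4.
Smallest is K12 with 1 mismatch.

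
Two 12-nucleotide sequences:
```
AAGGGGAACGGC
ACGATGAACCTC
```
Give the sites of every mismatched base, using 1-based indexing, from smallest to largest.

2, 4, 5, 10, 11

Scanning 1-based: 2: A/C; 4: G/A; 5: G/T; 10: G/C; 11: G/T.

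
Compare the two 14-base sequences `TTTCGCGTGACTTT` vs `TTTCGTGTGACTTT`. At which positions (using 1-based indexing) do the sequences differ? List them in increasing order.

6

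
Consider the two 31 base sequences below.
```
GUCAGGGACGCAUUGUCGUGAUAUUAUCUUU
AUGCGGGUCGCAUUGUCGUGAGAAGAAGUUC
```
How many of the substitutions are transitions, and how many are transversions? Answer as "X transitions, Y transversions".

2 transitions, 8 transversions

Transitions (purine↔purine or pyrimidine↔pyrimidine): 1 G→A, 31 U→C.
Transversions (purine↔pyrimidine): 3 C→G, 4 A→C, 8 A→U, 22 U→G, 24 U→A, 25 U→G, 27 U→A, 28 C→G.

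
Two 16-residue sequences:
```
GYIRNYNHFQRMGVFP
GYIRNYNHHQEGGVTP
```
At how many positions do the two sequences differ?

The sequences differ at positions 9, 11, 12, 15 (1-based) — 4 in total.

4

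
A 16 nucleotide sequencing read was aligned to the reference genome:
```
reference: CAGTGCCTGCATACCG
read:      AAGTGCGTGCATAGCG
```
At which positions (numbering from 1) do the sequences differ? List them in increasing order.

1, 7, 14

Scanning 1-based: 1: C/A; 7: C/G; 14: C/G.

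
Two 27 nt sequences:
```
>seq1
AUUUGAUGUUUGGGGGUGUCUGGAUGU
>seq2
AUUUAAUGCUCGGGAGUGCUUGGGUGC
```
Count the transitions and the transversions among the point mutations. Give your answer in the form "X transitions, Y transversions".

Mismatches (1-based):
position 5: G→A (purine→purine, transition)
position 9: U→C (pyrimidine→pyrimidine, transition)
position 11: U→C (pyrimidine→pyrimidine, transition)
position 15: G→A (purine→purine, transition)
position 19: U→C (pyrimidine→pyrimidine, transition)
position 20: C→U (pyrimidine→pyrimidine, transition)
position 24: A→G (purine→purine, transition)
position 27: U→C (pyrimidine→pyrimidine, transition)

8 transitions, 0 transversions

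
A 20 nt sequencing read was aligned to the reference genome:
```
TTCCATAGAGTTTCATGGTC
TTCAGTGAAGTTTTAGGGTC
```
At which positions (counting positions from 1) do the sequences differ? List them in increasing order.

Differences at position 4 (C→A), position 5 (A→G), position 7 (A→G), position 8 (G→A), position 14 (C→T), position 16 (T→G).

4, 5, 7, 8, 14, 16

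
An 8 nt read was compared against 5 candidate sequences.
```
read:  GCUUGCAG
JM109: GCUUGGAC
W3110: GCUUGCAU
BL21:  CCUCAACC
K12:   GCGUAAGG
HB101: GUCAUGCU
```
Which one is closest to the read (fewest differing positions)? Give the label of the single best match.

W3110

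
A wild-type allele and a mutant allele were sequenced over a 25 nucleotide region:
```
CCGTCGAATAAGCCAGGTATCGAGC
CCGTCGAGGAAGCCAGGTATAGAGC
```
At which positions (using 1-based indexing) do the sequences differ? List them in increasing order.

8, 9, 21

Differences at position 8 (A→G), position 9 (T→G), position 21 (C→A).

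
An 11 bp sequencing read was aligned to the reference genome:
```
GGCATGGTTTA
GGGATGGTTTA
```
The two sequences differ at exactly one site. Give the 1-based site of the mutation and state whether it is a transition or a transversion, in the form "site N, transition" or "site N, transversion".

Site 3 changes C→G. C is a pyrimidine and G is a purine, so this is a transversion.

site 3, transversion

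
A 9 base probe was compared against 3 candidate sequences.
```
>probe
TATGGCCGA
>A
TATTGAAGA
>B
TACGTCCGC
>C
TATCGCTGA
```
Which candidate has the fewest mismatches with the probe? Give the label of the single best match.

C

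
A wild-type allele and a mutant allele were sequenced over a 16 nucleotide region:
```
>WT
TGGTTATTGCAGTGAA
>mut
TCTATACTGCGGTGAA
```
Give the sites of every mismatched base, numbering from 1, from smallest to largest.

Scanning 1-based: 2: G/C; 3: G/T; 4: T/A; 7: T/C; 11: A/G.

2, 3, 4, 7, 11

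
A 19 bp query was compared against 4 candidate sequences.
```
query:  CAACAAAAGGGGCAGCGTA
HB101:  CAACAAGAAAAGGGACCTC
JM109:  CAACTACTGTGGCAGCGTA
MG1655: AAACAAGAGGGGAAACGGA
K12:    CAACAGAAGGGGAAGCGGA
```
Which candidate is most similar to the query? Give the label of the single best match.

Hamming distances to query — HB101: 9; JM109: 4; MG1655: 5; K12: 3.
Smallest is K12 with 3 mismatches.

K12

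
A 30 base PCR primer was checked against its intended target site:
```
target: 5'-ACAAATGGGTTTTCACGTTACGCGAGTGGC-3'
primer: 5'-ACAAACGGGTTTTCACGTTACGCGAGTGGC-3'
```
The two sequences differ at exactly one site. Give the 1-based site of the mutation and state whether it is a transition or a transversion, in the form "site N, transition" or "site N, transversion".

site 6, transition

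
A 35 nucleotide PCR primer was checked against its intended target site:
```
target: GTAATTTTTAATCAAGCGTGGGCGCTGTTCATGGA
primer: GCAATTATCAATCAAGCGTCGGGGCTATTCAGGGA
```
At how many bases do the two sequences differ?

7

Mismatches (1-based): base 2: T→C; base 7: T→A; base 9: T→C; base 20: G→C; base 23: C→G; base 27: G→A; base 32: T→G.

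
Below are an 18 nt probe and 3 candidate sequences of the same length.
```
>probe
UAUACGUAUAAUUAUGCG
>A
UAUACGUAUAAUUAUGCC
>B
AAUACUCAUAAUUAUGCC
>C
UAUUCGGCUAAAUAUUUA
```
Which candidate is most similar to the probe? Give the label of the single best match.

A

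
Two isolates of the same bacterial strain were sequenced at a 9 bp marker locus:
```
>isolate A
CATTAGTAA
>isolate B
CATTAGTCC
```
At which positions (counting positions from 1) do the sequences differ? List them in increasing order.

8, 9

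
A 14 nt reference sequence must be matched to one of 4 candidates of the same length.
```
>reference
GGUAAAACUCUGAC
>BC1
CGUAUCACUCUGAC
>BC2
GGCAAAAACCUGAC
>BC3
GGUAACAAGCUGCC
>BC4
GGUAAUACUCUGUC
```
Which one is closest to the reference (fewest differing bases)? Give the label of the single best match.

BC4

BC1 differs at 3 bases; BC2 differs at 3 bases; BC3 differs at 4 bases; BC4 differs at 2 bases. The closest is BC4.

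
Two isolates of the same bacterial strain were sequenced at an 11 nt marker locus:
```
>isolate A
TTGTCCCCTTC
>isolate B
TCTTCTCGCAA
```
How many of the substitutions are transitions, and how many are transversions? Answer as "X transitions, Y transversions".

3 transitions, 4 transversions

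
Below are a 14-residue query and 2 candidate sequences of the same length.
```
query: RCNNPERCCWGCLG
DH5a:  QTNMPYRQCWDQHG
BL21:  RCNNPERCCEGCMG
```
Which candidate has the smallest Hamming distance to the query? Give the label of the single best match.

BL21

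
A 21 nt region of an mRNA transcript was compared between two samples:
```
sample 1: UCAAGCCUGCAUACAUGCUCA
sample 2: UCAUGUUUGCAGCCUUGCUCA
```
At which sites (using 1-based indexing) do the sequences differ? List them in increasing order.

4, 6, 7, 12, 13, 15

Scanning 1-based: 4: A/U; 6: C/U; 7: C/U; 12: U/G; 13: A/C; 15: A/U.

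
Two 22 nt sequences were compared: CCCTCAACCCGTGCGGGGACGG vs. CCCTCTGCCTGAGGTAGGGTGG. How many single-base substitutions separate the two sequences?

9

Comparing position by position, 9 sites differ: 6 (A/T), 7 (A/G), 10 (C/T), 12 (T/A), 14 (C/G), 15 (G/T), 16 (G/A), 19 (A/G), 20 (C/T).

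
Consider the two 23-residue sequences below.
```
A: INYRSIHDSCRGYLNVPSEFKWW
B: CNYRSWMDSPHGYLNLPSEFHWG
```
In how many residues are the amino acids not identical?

8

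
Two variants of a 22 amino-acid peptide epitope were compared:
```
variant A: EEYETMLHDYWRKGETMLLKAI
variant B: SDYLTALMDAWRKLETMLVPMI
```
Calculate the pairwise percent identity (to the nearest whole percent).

55%

10 positions differ (1, 2, 4, 6, 8, 10, 14, 19, 20, 21), so 12 of 22 match: 12/22 = 54.55%.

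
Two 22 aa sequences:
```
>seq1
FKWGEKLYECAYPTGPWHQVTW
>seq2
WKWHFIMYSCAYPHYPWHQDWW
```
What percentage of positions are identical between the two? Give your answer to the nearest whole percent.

10 positions differ (1, 4, 5, 6, 7, 9, 14, 15, 20, 21), so 12 of 22 match: 12/22 = 54.55%.

55%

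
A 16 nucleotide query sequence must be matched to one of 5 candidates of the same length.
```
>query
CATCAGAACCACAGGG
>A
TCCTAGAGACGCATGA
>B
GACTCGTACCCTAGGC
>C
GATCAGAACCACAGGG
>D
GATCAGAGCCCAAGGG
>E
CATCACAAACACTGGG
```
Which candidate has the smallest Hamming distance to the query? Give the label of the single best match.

C

Hamming distances to query — A: 9; B: 8; C: 1; D: 4; E: 3.
Smallest is C with 1 mismatch.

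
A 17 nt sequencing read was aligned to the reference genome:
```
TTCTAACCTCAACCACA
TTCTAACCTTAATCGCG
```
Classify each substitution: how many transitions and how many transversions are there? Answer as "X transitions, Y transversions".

4 transitions, 0 transversions

Mismatches (1-based):
position 10: C→T (pyrimidine→pyrimidine, transition)
position 13: C→T (pyrimidine→pyrimidine, transition)
position 15: A→G (purine→purine, transition)
position 17: A→G (purine→purine, transition)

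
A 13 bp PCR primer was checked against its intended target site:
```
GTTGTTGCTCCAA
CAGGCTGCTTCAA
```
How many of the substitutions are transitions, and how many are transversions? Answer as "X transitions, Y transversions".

Transitions (purine↔purine or pyrimidine↔pyrimidine): 5 T→C, 10 C→T.
Transversions (purine↔pyrimidine): 1 G→C, 2 T→A, 3 T→G.

2 transitions, 3 transversions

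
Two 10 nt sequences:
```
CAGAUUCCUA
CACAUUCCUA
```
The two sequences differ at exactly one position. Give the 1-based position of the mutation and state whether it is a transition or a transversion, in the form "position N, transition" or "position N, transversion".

Position 3 changes G→C. G is a purine and C is a pyrimidine, so this is a transversion.

position 3, transversion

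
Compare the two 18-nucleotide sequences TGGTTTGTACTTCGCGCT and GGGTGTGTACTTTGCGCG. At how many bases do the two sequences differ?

The sequences differ at bases 1, 5, 13, 18 (1-based) — 4 in total.

4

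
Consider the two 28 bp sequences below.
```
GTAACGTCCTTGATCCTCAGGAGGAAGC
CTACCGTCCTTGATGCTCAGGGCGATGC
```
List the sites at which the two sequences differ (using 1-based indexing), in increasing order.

1, 4, 15, 22, 23, 26

Scanning 1-based: 1: G/C; 4: A/C; 15: C/G; 22: A/G; 23: G/C; 26: A/T.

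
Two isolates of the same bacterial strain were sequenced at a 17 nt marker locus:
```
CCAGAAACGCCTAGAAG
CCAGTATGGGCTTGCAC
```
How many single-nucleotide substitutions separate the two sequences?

Comparing position by position, 7 positions differ: 5 (A/T), 7 (A/T), 8 (C/G), 10 (C/G), 13 (A/T), 15 (A/C), 17 (G/C).

7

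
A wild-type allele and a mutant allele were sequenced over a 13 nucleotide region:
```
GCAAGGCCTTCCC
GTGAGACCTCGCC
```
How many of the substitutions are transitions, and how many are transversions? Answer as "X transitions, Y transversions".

4 transitions, 1 transversion

Transitions (purine↔purine or pyrimidine↔pyrimidine): 2 C→T, 3 A→G, 6 G→A, 10 T→C.
Transversions (purine↔pyrimidine): 11 C→G.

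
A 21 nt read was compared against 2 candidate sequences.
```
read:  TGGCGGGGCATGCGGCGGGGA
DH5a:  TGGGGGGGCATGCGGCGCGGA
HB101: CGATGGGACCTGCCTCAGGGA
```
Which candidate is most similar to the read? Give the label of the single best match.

DH5a

Hamming distances to read — DH5a: 2; HB101: 8.
Smallest is DH5a with 2 mismatches.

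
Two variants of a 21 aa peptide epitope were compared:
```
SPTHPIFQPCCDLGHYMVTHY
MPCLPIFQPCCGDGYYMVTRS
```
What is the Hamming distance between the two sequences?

8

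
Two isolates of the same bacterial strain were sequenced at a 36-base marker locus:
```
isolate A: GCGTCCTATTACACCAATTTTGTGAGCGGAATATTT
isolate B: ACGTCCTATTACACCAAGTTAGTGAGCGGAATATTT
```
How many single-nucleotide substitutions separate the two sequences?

3

Comparing position by position, 3 positions differ: 1 (G/A), 18 (T/G), 21 (T/A).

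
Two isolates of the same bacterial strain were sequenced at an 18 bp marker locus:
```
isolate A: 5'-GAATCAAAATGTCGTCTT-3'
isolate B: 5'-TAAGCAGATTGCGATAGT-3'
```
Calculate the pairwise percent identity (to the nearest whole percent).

9 positions differ (1, 4, 7, 9, 12, 13, 14, 16, 17), so 9 of 18 match: 9/18 = 50%.

50%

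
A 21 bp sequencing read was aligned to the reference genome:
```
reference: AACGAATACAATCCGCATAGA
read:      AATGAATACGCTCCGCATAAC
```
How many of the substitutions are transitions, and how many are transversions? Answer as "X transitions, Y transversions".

3 transitions, 2 transversions

Transitions (purine↔purine or pyrimidine↔pyrimidine): 3 C→T, 10 A→G, 20 G→A.
Transversions (purine↔pyrimidine): 11 A→C, 21 A→C.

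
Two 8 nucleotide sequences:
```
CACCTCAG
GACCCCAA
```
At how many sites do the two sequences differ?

The sequences differ at sites 1, 5, 8 (1-based) — 3 in total.

3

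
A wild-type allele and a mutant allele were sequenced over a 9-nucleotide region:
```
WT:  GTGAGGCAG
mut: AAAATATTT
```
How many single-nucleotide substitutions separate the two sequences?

8

Comparing position by position, 8 bases differ: 1 (G/A), 2 (T/A), 3 (G/A), 5 (G/T), 6 (G/A), 7 (C/T), 8 (A/T), 9 (G/T).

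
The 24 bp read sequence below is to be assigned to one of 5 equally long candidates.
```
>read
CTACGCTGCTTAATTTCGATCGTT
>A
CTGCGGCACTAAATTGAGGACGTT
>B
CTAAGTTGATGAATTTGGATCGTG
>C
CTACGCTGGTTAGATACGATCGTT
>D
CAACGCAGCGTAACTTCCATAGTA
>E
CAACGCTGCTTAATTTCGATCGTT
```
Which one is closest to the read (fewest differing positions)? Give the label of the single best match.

E

Hamming distances to read — A: 9; B: 6; C: 4; D: 7; E: 1.
Smallest is E with 1 mismatch.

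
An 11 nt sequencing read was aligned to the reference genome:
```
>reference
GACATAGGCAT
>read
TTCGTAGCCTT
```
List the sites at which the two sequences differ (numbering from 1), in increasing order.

Scanning 1-based: 1: G/T; 2: A/T; 4: A/G; 8: G/C; 10: A/T.

1, 2, 4, 8, 10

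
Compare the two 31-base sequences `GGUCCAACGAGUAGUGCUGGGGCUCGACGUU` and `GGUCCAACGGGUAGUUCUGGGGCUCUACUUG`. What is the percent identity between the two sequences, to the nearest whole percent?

5 positions differ (10, 16, 26, 29, 31), so 26 of 31 match: 26/31 = 83.87%.

84%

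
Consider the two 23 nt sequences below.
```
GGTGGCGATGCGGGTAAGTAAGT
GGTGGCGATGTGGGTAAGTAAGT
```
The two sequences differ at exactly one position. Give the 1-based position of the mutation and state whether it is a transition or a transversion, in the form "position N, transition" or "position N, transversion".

Position 11 changes C→T. C is a pyrimidine and T is a pyrimidine, so this is a transition.

position 11, transition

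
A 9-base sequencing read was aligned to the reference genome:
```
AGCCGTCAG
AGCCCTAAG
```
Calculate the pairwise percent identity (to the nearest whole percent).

78%

2 positions differ (5, 7), so 7 of 9 match: 7/9 = 77.78%.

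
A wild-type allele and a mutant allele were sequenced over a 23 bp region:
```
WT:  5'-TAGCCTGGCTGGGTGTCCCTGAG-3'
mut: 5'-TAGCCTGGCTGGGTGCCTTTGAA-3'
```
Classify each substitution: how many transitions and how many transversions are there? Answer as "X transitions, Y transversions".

4 transitions, 0 transversions

Mismatches (1-based):
base 16: T→C (pyrimidine→pyrimidine, transition)
base 18: C→T (pyrimidine→pyrimidine, transition)
base 19: C→T (pyrimidine→pyrimidine, transition)
base 23: G→A (purine→purine, transition)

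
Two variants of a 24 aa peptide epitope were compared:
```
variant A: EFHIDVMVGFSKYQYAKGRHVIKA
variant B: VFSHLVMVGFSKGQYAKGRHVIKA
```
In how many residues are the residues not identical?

The sequences differ at residues 1, 3, 4, 5, 13 (1-based) — 5 in total.

5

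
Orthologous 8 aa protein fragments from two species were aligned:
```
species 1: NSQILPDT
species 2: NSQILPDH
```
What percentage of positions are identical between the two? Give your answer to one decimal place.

87.5%

1 position differs (8), so 7 of 8 match: 7/8 = 87.5%.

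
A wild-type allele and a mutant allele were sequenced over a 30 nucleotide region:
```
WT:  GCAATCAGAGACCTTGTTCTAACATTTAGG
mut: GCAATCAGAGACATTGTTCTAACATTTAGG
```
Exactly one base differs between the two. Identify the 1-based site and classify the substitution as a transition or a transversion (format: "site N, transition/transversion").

The sequences differ only at site 13: C→A (pyrimidine→purine), a transversion.

site 13, transversion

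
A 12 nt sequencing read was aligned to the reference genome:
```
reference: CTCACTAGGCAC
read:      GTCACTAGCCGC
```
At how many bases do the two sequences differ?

Mismatches (1-based): base 1: C→G; base 9: G→C; base 11: A→G.

3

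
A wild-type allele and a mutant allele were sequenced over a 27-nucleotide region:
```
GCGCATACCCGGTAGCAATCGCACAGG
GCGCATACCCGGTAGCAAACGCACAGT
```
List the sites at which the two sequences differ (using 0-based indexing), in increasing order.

Differences at site 18 (T→A), site 26 (G→T).

18, 26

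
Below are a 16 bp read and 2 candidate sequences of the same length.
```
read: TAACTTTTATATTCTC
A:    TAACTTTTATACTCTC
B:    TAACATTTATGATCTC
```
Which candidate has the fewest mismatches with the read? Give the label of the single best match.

Hamming distances to read — A: 1; B: 3.
Smallest is A with 1 mismatch.

A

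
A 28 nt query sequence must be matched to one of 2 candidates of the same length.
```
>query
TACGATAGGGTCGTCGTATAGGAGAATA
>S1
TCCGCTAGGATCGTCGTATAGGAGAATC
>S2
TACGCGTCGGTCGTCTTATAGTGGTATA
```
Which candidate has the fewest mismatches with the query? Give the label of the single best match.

S1

Hamming distances to query — S1: 4; S2: 8.
Smallest is S1 with 4 mismatches.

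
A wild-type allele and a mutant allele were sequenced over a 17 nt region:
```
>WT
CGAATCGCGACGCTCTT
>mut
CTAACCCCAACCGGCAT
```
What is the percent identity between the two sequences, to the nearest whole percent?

53%

Mismatches at positions 2, 5, 7, 9, 12, 13, 14, 16 (1-based): 8 of 17.
Identical positions: 9/17 = 52.94% → 53%.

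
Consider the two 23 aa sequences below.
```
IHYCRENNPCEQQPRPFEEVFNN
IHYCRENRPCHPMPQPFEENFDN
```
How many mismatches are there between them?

7

Mismatches (1-based): position 8: N→R; position 11: E→H; position 12: Q→P; position 13: Q→M; position 15: R→Q; position 20: V→N; position 22: N→D.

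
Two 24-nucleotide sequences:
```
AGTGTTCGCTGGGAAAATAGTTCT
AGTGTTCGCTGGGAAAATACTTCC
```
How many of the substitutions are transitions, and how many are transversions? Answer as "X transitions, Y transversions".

Mismatches (1-based):
position 20: G→C (purine→pyrimidine, transversion)
position 24: T→C (pyrimidine→pyrimidine, transition)

1 transition, 1 transversion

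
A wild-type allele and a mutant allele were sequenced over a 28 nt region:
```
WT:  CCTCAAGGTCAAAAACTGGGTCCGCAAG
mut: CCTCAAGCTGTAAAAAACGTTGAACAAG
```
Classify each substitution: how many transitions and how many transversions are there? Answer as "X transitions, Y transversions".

1 transition, 9 transversions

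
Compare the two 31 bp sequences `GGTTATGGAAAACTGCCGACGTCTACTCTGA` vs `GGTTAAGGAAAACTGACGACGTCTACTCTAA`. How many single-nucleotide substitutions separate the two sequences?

3

Comparing position by position, 3 bases differ: 6 (T/A), 16 (C/A), 30 (G/A).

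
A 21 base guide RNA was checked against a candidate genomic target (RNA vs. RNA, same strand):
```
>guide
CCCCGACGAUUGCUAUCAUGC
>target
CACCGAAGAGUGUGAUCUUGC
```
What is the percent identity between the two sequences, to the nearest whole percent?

6 positions differ (2, 7, 10, 13, 14, 18), so 15 of 21 match: 15/21 = 71.43%.

71%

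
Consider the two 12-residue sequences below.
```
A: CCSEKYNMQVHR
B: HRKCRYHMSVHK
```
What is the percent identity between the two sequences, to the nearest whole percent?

Mismatches at positions 1, 2, 3, 4, 5, 7, 9, 12 (1-based): 8 of 12.
Identical positions: 4/12 = 33.33% → 33%.

33%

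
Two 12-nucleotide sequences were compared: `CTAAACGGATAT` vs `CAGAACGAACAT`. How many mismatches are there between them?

Comparing position by position, 4 positions differ: 2 (T/A), 3 (A/G), 8 (G/A), 10 (T/C).

4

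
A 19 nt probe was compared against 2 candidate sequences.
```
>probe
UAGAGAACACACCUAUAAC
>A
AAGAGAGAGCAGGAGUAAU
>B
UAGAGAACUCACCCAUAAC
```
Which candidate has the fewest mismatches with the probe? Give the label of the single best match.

B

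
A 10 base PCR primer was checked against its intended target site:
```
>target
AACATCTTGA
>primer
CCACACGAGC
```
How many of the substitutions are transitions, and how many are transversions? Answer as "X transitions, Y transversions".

Transitions (purine↔purine or pyrimidine↔pyrimidine): none.
Transversions (purine↔pyrimidine): 1 A→C, 2 A→C, 3 C→A, 4 A→C, 5 T→A, 7 T→G, 8 T→A, 10 A→C.

0 transitions, 8 transversions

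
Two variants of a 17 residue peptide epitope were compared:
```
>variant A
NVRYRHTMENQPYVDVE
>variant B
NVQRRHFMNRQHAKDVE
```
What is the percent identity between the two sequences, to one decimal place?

52.9%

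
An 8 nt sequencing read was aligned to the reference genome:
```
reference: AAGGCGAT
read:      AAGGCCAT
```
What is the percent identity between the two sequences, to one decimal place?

87.5%

Mismatch at position 6 (1-based): 1 of 8.
Identical positions: 7/8 = 87.5% → 87.5%.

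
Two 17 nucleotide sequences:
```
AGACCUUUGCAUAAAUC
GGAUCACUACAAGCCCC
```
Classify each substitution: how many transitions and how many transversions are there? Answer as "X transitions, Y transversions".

6 transitions, 4 transversions

Transitions (purine↔purine or pyrimidine↔pyrimidine): 1 A→G, 4 C→U, 7 U→C, 9 G→A, 13 A→G, 16 U→C.
Transversions (purine↔pyrimidine): 6 U→A, 12 U→A, 14 A→C, 15 A→C.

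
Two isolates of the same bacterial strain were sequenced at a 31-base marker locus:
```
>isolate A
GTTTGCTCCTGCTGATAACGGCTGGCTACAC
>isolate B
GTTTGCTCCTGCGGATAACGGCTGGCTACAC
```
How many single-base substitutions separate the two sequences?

The sequences differ at positions 13 (1-based) — 1 in total.

1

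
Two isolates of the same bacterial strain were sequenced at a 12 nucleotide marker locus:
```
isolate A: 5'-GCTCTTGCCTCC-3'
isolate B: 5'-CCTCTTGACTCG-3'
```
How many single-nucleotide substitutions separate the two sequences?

3

Mismatches (1-based): site 1: G→C; site 8: C→A; site 12: C→G.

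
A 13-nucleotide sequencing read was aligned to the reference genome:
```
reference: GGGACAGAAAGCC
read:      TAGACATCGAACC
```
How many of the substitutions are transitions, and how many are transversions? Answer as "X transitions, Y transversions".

3 transitions, 3 transversions

Transitions (purine↔purine or pyrimidine↔pyrimidine): 2 G→A, 9 A→G, 11 G→A.
Transversions (purine↔pyrimidine): 1 G→T, 7 G→T, 8 A→C.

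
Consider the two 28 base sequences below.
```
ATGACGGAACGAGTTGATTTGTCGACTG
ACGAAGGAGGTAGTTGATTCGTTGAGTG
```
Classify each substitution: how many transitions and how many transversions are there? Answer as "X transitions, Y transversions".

Transitions (purine↔purine or pyrimidine↔pyrimidine): 2 T→C, 9 A→G, 20 T→C, 23 C→T.
Transversions (purine↔pyrimidine): 5 C→A, 10 C→G, 11 G→T, 26 C→G.

4 transitions, 4 transversions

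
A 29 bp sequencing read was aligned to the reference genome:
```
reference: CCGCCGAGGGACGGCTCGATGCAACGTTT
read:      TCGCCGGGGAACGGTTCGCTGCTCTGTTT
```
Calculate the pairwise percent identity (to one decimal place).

72.4%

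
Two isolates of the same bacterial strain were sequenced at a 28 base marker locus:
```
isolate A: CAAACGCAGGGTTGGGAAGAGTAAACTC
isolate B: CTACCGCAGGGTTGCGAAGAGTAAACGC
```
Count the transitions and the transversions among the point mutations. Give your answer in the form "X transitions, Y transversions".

Mismatches (1-based):
position 2: A→T (purine→pyrimidine, transversion)
position 4: A→C (purine→pyrimidine, transversion)
position 15: G→C (purine→pyrimidine, transversion)
position 27: T→G (pyrimidine→purine, transversion)

0 transitions, 4 transversions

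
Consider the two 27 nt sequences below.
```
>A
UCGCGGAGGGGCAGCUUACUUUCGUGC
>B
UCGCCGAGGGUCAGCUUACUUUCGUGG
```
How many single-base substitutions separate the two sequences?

3

Mismatches (1-based): base 5: G→C; base 11: G→U; base 27: C→G.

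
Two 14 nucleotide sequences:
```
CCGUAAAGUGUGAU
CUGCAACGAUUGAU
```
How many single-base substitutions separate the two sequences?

5

The sequences differ at sites 2, 4, 7, 9, 10 (1-based) — 5 in total.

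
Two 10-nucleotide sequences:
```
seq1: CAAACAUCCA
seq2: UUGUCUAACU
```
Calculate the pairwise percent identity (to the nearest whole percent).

20%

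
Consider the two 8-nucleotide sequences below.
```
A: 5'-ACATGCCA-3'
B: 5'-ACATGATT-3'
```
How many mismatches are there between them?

Comparing position by position, 3 sites differ: 6 (C/A), 7 (C/T), 8 (A/T).

3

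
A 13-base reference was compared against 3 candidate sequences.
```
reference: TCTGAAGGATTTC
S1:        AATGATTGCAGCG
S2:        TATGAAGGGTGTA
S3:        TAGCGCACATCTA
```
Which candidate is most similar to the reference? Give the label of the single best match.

S1 differs at 9 positions; S2 differs at 4 positions; S3 differs at 9 positions. The closest is S2.

S2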